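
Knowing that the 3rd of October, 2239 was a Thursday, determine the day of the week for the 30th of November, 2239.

October 2239: 31 − 3 = 28 days remain.
November 1–30, 2239: 30 days.
Total: 28 + 30 = 58 days.
58 mod 7 = 2, so 2 days after Thursday is Saturday.

Saturday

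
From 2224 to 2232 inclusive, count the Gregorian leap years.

Years divisible by 4 in [2224, 2232]: 2224, 2228, 2232.
No century exceptions apply. Count: 3.

3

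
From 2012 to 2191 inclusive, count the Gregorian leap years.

Years divisible by 4: 2012, 2016, …, 2188 — 45 in all.
Of these, 2100 is divisible by 100 but not 400, so not leap.
Leap years: 45 − 1 = 44.

44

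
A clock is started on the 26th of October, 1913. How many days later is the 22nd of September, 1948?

12750

Day-of-year of October 26, 1913: 299.
Day-of-year of September 22, 1948: 266.
1913 has 365 days, so 365 − 299 = 66 days remain in 1913.
Full years 1914–1947: 26 common + 8 leap = 26×365 + 8×366 = 12418 days.
Total: 66 + 12418 + 266 = 12750 days.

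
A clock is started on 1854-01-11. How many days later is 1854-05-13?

January 1854: 31 − 11 = 20 days remain.
Then February 1854 (28), March (31), April (30): 28 + 31 + 30 = 89 days.
May 1–13, 1854: 13 days.
Total: 20 + 89 + 13 = 122 days.

122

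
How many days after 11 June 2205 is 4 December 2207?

June 2205: 30 − 11 = 19 days remain.
Then 29 full months totalling 883 days.
December 1–4, 2207: 4 days.
Total: 19 + 883 + 4 = 906 days.

906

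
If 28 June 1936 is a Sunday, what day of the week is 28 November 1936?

Saturday

June 1936: 30 − 28 = 2 days remain.
Then July (31), August (31), September (30), October (31): 31 + 31 + 30 + 31 = 123 days.
November 1–28, 1936: 28 days.
Total: 2 + 123 + 28 = 153 days.
153 mod 7 = 6, so 6 days after Sunday is Saturday.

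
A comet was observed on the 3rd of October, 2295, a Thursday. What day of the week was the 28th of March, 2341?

Friday

From October 3, 2295 to October 3, 2340: 45 years, of which 11 contain a Feb 29 — 34×365 + 11×366 = 16436 days.
(2300 is not a leap year (divisible by 100 but not 400).)
October 2340: 31 − 3 = 28 days remain.
Then November (30), December (31), January (31), February 2341 (28): 30 + 31 + 31 + 28 = 120 days.
March 1–28, 2341: 28 days.
Residual: 176 days.
Total: 16612 days.
16612 mod 7 = 1, so 1 day after Thursday is Friday.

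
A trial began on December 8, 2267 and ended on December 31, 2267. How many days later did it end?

23

Within December 2267: 31 − 8 = 23 days.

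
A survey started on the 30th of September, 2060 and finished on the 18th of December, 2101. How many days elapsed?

From September 30, 2060 to September 30, 2101: 41 years, of which 9 contain a Feb 29 — 32×365 + 9×366 = 14974 days.
(2100 is not a leap year (divisible by 100 but not 400).)
September 2101: 30 − 30 = 0 days remain.
Then October (31), November (30): 31 + 30 = 61 days.
December 1–18, 2101: 18 days.
Residual: 79 days.
Total: 15053 days.

15053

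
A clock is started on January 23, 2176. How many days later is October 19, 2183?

From January 23, 2176 to January 23, 2183: 7 years, of which 2 contain a Feb 29 — 5×365 + 2×366 = 2557 days.
January 2183: 31 − 23 = 8 days remain.
Then February 2183 (28), March (31), April (30), May (31), June (30), July (31), August (31), September (30): 28 + 31 + 30 + 31 + 30 + 31 + 31 + 30 = 242 days.
October 1–19, 2183: 19 days.
Residual: 269 days.
Total: 2826 days.

2826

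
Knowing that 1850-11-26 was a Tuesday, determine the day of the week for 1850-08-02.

Count forward from the earlier date (August 2, 1850) to the later (November 26, 1850):
August 1850: 31 − 2 = 29 days remain.
Then September (30), October (31): 30 + 31 = 61 days.
November 1–26, 1850: 26 days.
Total: 29 + 61 + 26 = 116 days.
116 mod 7 = 4, so 4 days before Tuesday is Friday.

Friday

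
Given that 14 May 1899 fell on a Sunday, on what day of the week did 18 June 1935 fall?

Tuesday

Day-of-year of May 14, 1899: 134.
Day-of-year of June 18, 1935: 169.
1899 has 365 days, so 365 − 134 = 231 days remain in 1899.
Full years 1900–1934: 27 common + 8 leap = 27×365 + 8×366 = 12783 days.
Total: 231 + 12783 + 169 = 13183 days.
13183 mod 7 = 2, so 2 days after Sunday is Tuesday.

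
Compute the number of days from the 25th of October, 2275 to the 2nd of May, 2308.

Day-of-year of October 25, 2275: 298.
Day-of-year of May 2, 2308: 123.
2275 has 365 days, so 365 − 298 = 67 days remain in 2275.
Full years 2276–2307: 25 common + 7 leap = 25×365 + 7×366 = 11687 days.
Total: 67 + 11687 + 123 = 11877 days.

11877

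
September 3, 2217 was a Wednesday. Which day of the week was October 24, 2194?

Count forward from the earlier date (October 24, 2194) to the later (September 3, 2217):
From October 24, 2194 to October 24, 2216: 22 years, of which 5 contain a Feb 29 — 17×365 + 5×366 = 8035 days.
(2200 is not a leap year (divisible by 100 but not 400).)
October 2216: 31 − 24 = 7 days remain.
Then 10 full months totalling 304 days.
September 1–3, 2217: 3 days.
Residual: 314 days.
Total: 8349 days.
8349 mod 7 = 5, so 5 days before Wednesday is Friday.

Friday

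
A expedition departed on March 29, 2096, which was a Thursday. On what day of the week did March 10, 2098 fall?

Monday

Day-of-year of March 29, 2096: 89.
Day-of-year of March 10, 2098: 69.
2096 has 366 days, so 366 − 89 = 277 days remain in 2096.
Full years: 2097: 365. Sum = 365.
Total: 277 + 365 + 69 = 711 days.
711 mod 7 = 4, so 4 days after Thursday is Monday.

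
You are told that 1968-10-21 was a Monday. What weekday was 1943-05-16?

Sunday

Count forward from the earlier date (May 16, 1943) to the later (October 21, 1968):
From May 16, 1943 to May 16, 1968: 25 years, of which 7 contain a Feb 29 — 18×365 + 7×366 = 9132 days.
May 1968: 31 − 16 = 15 days remain.
Then June (30), July (31), August (31), September (30): 30 + 31 + 31 + 30 = 122 days.
October 1–21, 1968: 21 days.
Residual: 158 days.
Total: 9290 days.
9290 mod 7 = 1, so 1 day before Monday is Sunday.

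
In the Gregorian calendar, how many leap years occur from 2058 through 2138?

Years divisible by 4: 2060, 2064, …, 2136 — 20 in all.
Of these, 2100 is divisible by 100 but not 400, so not leap.
Leap years: 20 − 1 = 19.

19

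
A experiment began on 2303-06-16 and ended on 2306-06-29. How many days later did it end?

1109

Day-of-year of June 16, 2303: 167.
Day-of-year of June 29, 2306: 180.
2303 has 365 days, so 365 − 167 = 198 days remain in 2303.
Full years: 2304: 366; 2305: 365. Sum = 731.
Total: 198 + 731 + 180 = 1109 days.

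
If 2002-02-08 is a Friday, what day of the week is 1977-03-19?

Saturday

Count forward from the earlier date (March 19, 1977) to the later (February 8, 2002):
From March 19, 1977 to March 19, 2001: 24 years, of which 6 contain a Feb 29 — 18×365 + 6×366 = 8766 days.
(2000 is a leap year (divisible by 400).)
March 2001: 31 − 19 = 12 days remain.
Then 10 full months totalling 306 days.
February 1–8, 2002: 8 days (2002 is not a leap year).
Residual: 326 days.
Total: 9092 days.
9092 mod 7 = 6, so 6 days before Friday is Saturday.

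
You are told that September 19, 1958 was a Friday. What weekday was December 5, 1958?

September 1958: 30 − 19 = 11 days remain.
Then October (31), November (30): 31 + 30 = 61 days.
December 1–5, 1958: 5 days.
Total: 11 + 61 + 5 = 77 days.
77 is a multiple of 7, so December 5, 1958 falls on the same weekday: Friday.

Friday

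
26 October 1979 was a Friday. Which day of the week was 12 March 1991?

Day-of-year of October 26, 1979: 299.
Day-of-year of March 12, 1991: 71.
1979 has 365 days, so 365 − 299 = 66 days remain in 1979.
Full years 1980–1990: 8 common + 3 leap = 8×365 + 3×366 = 4018 days.
Total: 66 + 4018 + 71 = 4155 days.
4155 mod 7 = 4, so 4 days after Friday is Tuesday.

Tuesday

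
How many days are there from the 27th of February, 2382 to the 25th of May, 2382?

February 2382: 28 − 27 = 1 day remains (2382 is not a leap year, so February has 28 days).
Then March (31), April (30): 31 + 30 = 61 days.
May 1–25, 2382: 25 days.
Total: 1 + 61 + 25 = 87 days.

87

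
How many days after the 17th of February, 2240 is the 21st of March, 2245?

1859

February 17, 2240 → February 17, 2241: 366 days (2240 is a leap year).
February 17, 2241 → February 17, 2242: 365 days.
February 17, 2242 → February 17, 2243: 365 days.
February 17, 2243 → February 17, 2244: 365 days.
February 17, 2244 → February 17, 2245: 366 days (2244 is a leap year).
February 2245: 28 − 17 = 11 days remain (2245 is not a leap year, so February has 28 days).
March 1–21, 2245: 21 days.
Residual: 32 days.
Total: 1859 days.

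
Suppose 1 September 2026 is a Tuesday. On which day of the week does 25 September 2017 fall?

Monday

Count forward from the earlier date (September 25, 2017) to the later (September 1, 2026):
Day-of-year of September 25, 2017: 268.
Day-of-year of September 1, 2026: 244.
2017 has 365 days, so 365 − 268 = 97 days remain in 2017.
Full years 2018–2025: 6 common + 2 leap = 6×365 + 2×366 = 2922 days.
Total: 97 + 2922 + 244 = 3263 days.
3263 mod 7 = 1, so 1 day before Tuesday is Monday.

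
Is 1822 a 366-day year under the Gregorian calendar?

No

1822 is not a leap year.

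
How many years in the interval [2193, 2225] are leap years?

7

Years divisible by 4 in [2193, 2225]: 2196, 2200, 2204, 2208, 2212, 2216, 2220, 2224.
Of these, 2200 is divisible by 100 but not 400, so not leap.
Leap years: 8 − 1 = 7.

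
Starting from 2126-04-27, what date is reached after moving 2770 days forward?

2133-11-26

Count 2770 days after April 27, 2126:
From April 27, 2126 to April 27, 2133: 7 years, of which 2 contain a Feb 29 — 5×365 + 2×366 = 2557 days.
April 2133: 30 − 27 = 3 days remain.
Then May (31), June (30), July (31), August (31), September (30), October (31): 31 + 30 + 31 + 31 + 30 + 31 = 184 days.
November 1–26, 2133: 26 days.
Residual: 213 days.
Total: 2770 days.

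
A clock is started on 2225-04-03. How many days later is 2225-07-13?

April 2225: 30 − 3 = 27 days remain.
Then May (31), June (30): 31 + 30 = 61 days.
July 1–13, 2225: 13 days.
Total: 27 + 61 + 13 = 101 days.

101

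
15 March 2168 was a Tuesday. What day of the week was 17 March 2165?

Sunday

Count forward from the earlier date (March 17, 2165) to the later (March 15, 2168):
March 17, 2165 → March 17, 2166: 365 days.
March 17, 2166 → March 17, 2167: 365 days.
March 2167: 31 − 17 = 14 days remain.
Then 11 full months totalling 335 days.
March 1–15, 2168: 15 days.
Residual: 364 days.
Total: 1094 days.
1094 mod 7 = 2, so 2 days before Tuesday is Sunday.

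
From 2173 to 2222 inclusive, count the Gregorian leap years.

Years divisible by 4 in [2173, 2222]: 2176, 2180, 2184, 2188, 2192, 2196, 2200, 2204, 2208, 2212, 2216, 2220.
Of these, 2200 is divisible by 100 but not 400, so not leap.
Leap years: 12 − 1 = 11.

11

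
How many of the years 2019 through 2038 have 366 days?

5

Years divisible by 4 in [2019, 2038]: 2020, 2024, 2028, 2032, 2036.
No century exceptions apply. Count: 5.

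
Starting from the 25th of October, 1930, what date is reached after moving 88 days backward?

the 29th of July, 1930

Count 88 days before October 25, 1930:
July 1930: 31 − 29 = 2 days remain.
Then August (31), September (30): 31 + 30 = 61 days.
October 1–25, 1930: 25 days.
Total: 2 + 61 + 25 = 88 days.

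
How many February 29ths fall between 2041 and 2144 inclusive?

25

Years divisible by 4: 2044, 2048, …, 2144 — 26 in all.
Of these, 2100 is divisible by 100 but not 400, so not leap.
Leap years: 26 − 1 = 25.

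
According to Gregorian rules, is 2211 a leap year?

2211 is not a leap year.

No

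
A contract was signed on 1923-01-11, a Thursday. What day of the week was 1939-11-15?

Wednesday

Day-of-year of January 11, 1923: 11.
Day-of-year of November 15, 1939: 319.
1923 has 365 days, so 365 − 11 = 354 days remain in 1923.
Full years 1924–1938: 11 common + 4 leap = 11×365 + 4×366 = 5479 days.
Total: 354 + 5479 + 319 = 6152 days.
6152 mod 7 = 6, so 6 days after Thursday is Wednesday.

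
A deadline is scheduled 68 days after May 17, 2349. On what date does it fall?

July 24, 2349

Count 68 days after May 17, 2349:
May 2349: 31 − 17 = 14 days remain.
Then June (30): 30 days.
July 1–24, 2349: 24 days.
Total: 14 + 30 + 24 = 68 days.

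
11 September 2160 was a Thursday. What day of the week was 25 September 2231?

Day-of-year of September 11, 2160: 255.
Day-of-year of September 25, 2231: 268.
2160 has 366 days, so 366 − 255 = 111 days remain in 2160.
Full years 2161–2230: 54 common + 16 leap = 54×365 + 16×366 = 25566 days.
Total: 111 + 25566 + 268 = 25945 days.
25945 mod 7 = 3, so 3 days after Thursday is Sunday.

Sunday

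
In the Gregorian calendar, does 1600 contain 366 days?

1600 is a leap year (divisible by 400).

Yes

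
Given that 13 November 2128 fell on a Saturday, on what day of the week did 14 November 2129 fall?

November 13, 2128 → November 13, 2129: 365 days.
Within November 2129: 14 − 13 = 1 day.
Total: 366 days.
366 mod 7 = 2, so 2 days after Saturday is Monday.

Monday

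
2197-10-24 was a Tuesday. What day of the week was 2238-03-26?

Monday

Day-of-year of October 24, 2197: 297.
Day-of-year of March 26, 2238: 85.
2197 has 365 days, so 365 − 297 = 68 days remain in 2197.
Full years 2198–2237: 31 common + 9 leap = 31×365 + 9×366 = 14609 days.
Total: 68 + 14609 + 85 = 14762 days.
14762 mod 7 = 6, so 6 days after Tuesday is Monday.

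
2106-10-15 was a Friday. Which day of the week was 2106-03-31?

Count forward from the earlier date (March 31, 2106) to the later (October 15, 2106):
March 2106: 31 − 31 = 0 days remain.
Then April (30), May (31), June (30), July (31), August (31), September (30): 30 + 31 + 30 + 31 + 31 + 30 = 183 days.
October 1–15, 2106: 15 days.
Total: 0 + 183 + 15 = 198 days.
198 mod 7 = 2, so 2 days before Friday is Wednesday.

Wednesday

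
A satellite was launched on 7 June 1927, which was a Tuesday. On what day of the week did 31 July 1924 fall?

Count forward from the earlier date (July 31, 1924) to the later (June 7, 1927):
July 31, 1924 → July 31, 1925: 365 days.
July 31, 1925 → July 31, 1926: 365 days.
July 1926: 31 − 31 = 0 days remain.
Then 10 full months totalling 304 days.
June 1–7, 1927: 7 days.
Residual: 311 days.
Total: 1041 days.
1041 mod 7 = 5, so 5 days before Tuesday is Thursday.

Thursday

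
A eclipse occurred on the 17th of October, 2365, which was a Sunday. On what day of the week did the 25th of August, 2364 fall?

Count forward from the earlier date (August 25, 2364) to the later (October 17, 2365):
August 2364: 31 − 25 = 6 days remain.
Then 13 full months totalling 395 days.
October 1–17, 2365: 17 days.
Total: 6 + 395 + 17 = 418 days.
418 mod 7 = 5, so 5 days before Sunday is Tuesday.

Tuesday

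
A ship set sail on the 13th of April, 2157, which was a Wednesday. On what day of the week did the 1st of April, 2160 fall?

Day-of-year of April 13, 2157: 103.
Day-of-year of April 1, 2160: 92.
2157 has 365 days, so 365 − 103 = 262 days remain in 2157.
Full years: 2158: 365; 2159: 365. Sum = 730.
Total: 262 + 730 + 92 = 1084 days.
1084 mod 7 = 6, so 6 days after Wednesday is Tuesday.

Tuesday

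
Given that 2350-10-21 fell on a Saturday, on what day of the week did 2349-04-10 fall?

Count forward from the earlier date (April 10, 2349) to the later (October 21, 2350):
April 10, 2349 → April 10, 2350: 365 days.
April 2350: 30 − 10 = 20 days remain.
Then May (31), June (30), July (31), August (31), September (30): 31 + 30 + 31 + 31 + 30 = 153 days.
October 1–21, 2350: 21 days.
Residual: 194 days.
Total: 559 days.
559 mod 7 = 6, so 6 days before Saturday is Sunday.

Sunday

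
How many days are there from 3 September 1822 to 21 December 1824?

September 1822: 30 − 3 = 27 days remain.
Then 26 full months totalling 792 days.
December 1–21, 1824: 21 days.
Total: 27 + 792 + 21 = 840 days.

840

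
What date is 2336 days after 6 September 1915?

28 January 1922

Count 2336 days after September 6, 1915:
Day-of-year of September 6, 1915: 249.
Day-of-year of January 28, 1922: 28.
1915 has 365 days, so 365 − 249 = 116 days remain in 1915.
Full years: 1916: 366; 1917: 365; 1918: 365; 1919: 365; 1920: 366; 1921: 365. Sum = 2192.
Total: 116 + 2192 + 28 = 2336 days.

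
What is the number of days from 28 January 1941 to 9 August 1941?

January 1941: 31 − 28 = 3 days remain.
Then February 1941 (28), March (31), April (30), May (31), June (30), July (31): 28 + 31 + 30 + 31 + 30 + 31 = 181 days.
August 1–9, 1941: 9 days.
Total: 3 + 181 + 9 = 193 days.

193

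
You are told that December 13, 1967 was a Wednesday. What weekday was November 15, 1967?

Count forward from the earlier date (November 15, 1967) to the later (December 13, 1967):
November 1967: 30 − 15 = 15 days remain.
December 1–13, 1967: 13 days.
Total: 15 + 13 = 28 days.
28 is a multiple of 7, so November 15, 1967 falls on the same weekday: Wednesday.

Wednesday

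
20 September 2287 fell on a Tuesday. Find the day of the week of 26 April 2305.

From September 20, 2287 to September 20, 2304: 17 years, of which 4 contain a Feb 29 — 13×365 + 4×366 = 6209 days.
(2300 is not a leap year (divisible by 100 but not 400).)
September 2304: 30 − 20 = 10 days remain.
Then October (31), November (30), December (31), January (31), February 2305 (28), March (31): 31 + 30 + 31 + 31 + 28 + 31 = 182 days.
April 1–26, 2305: 26 days.
Residual: 218 days.
Total: 6427 days.
6427 mod 7 = 1, so 1 day after Tuesday is Wednesday.

Wednesday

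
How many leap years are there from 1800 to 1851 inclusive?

Years divisible by 4: 1800, 1804, …, 1848 — 13 in all.
Of these, 1800 is divisible by 100 but not 400, so not leap.
Leap years: 13 − 1 = 12.

12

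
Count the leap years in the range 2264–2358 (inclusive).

23

Years divisible by 4: 2264, 2268, …, 2356 — 24 in all.
Of these, 2300 is divisible by 100 but not 400, so not leap.
Leap years: 24 − 1 = 23.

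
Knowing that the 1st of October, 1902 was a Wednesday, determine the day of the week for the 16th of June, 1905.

Day-of-year of October 1, 1902: 274.
Day-of-year of June 16, 1905: 167.
1902 has 365 days, so 365 − 274 = 91 days remain in 1902.
Full years: 1903: 365; 1904: 366. Sum = 731.
Total: 91 + 731 + 167 = 989 days.
989 mod 7 = 2, so 2 days after Wednesday is Friday.

Friday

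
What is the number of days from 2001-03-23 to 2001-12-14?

March 2001: 31 − 23 = 8 days remain.
Then April (30), May (31), June (30), July (31), August (31), September (30), October (31), November (30): 30 + 31 + 30 + 31 + 31 + 30 + 31 + 30 = 244 days.
December 1–14, 2001: 14 days.
Total: 8 + 244 + 14 = 266 days.

266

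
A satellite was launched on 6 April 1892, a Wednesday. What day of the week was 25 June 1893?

Sunday

April 1892: 30 − 6 = 24 days remain.
Then 13 full months totalling 396 days.
June 1–25, 1893: 25 days.
Total: 24 + 396 + 25 = 445 days.
445 mod 7 = 4, so 4 days after Wednesday is Sunday.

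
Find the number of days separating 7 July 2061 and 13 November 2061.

July 2061: 31 − 7 = 24 days remain.
Then August (31), September (30), October (31): 31 + 30 + 31 = 92 days.
November 1–13, 2061: 13 days.
Total: 24 + 92 + 13 = 129 days.

129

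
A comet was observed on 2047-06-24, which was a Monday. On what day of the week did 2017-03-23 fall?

Count forward from the earlier date (March 23, 2017) to the later (June 24, 2047):
Day-of-year of March 23, 2017: 82.
Day-of-year of June 24, 2047: 175.
2017 has 365 days, so 365 − 82 = 283 days remain in 2017.
Full years 2018–2046: 22 common + 7 leap = 22×365 + 7×366 = 10592 days.
Total: 283 + 10592 + 175 = 11050 days.
11050 mod 7 = 4, so 4 days before Monday is Thursday.

Thursday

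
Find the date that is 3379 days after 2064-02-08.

2073-05-10

Count 3379 days after February 8, 2064:
From February 8, 2064 to February 8, 2073: 9 years, of which 3 contain a Feb 29 — 6×365 + 3×366 = 3288 days.
February 2073: 28 − 8 = 20 days remain (2073 is not a leap year, so February has 28 days).
Then March (31), April (30): 31 + 30 = 61 days.
May 1–10, 2073: 10 days.
Residual: 91 days.
Total: 3379 days.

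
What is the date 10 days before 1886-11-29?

1886-11-19

Count 10 days before November 29, 1886:
Within November 1886: 29 − 19 = 10 days.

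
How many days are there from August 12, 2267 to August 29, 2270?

1113

Day-of-year of August 12, 2267: 224.
Day-of-year of August 29, 2270: 241.
2267 has 365 days, so 365 − 224 = 141 days remain in 2267.
Full years: 2268: 366; 2269: 365. Sum = 731.
Total: 141 + 731 + 241 = 1113 days.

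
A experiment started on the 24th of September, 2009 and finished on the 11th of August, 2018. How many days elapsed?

3243

From September 24, 2009 to September 24, 2017: 8 years, of which 2 contain a Feb 29 — 6×365 + 2×366 = 2922 days.
September 2017: 30 − 24 = 6 days remain.
Then 10 full months totalling 304 days.
August 1–11, 2018: 11 days.
Residual: 321 days.
Total: 3243 days.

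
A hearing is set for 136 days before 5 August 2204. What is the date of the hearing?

22 March 2204

Count 136 days before August 5, 2204:
March 2204: 31 − 22 = 9 days remain.
Then April (30), May (31), June (30), July (31): 30 + 31 + 30 + 31 = 122 days.
August 1–5, 2204: 5 days.
Total: 9 + 122 + 5 = 136 days.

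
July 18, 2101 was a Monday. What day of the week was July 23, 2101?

Within July 2101: 23 − 18 = 5 days.
5 mod 7 = 5, so 5 days after Monday is Saturday.

Saturday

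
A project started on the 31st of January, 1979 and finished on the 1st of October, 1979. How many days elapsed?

243

January 1979: 31 − 31 = 0 days remain.
Then February 1979 (28), March (31), April (30), May (31), June (30), July (31), August (31), September (30): 28 + 31 + 30 + 31 + 30 + 31 + 31 + 30 = 242 days.
October 1, 1979: 1 day.
Total: 0 + 242 + 1 = 243 days.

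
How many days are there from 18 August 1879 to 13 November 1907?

From August 18, 1879 to August 18, 1907: 28 years, of which 6 contain a Feb 29 — 22×365 + 6×366 = 10226 days.
(1900 is not a leap year (divisible by 100 but not 400).)
August 1907: 31 − 18 = 13 days remain.
Then September (30), October (31): 30 + 31 = 61 days.
November 1–13, 1907: 13 days.
Residual: 87 days.
Total: 10313 days.

10313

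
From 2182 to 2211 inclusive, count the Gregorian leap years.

6

Years divisible by 4 in [2182, 2211]: 2184, 2188, 2192, 2196, 2200, 2204, 2208.
Of these, 2200 is divisible by 100 but not 400, so not leap.
Leap years: 7 − 1 = 6.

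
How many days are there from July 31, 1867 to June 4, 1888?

7614

Day-of-year of July 31, 1867: 212.
Day-of-year of June 4, 1888: 156.
1867 has 365 days, so 365 − 212 = 153 days remain in 1867.
Full years 1868–1887: 15 common + 5 leap = 15×365 + 5×366 = 7305 days.
Total: 153 + 7305 + 156 = 7614 days.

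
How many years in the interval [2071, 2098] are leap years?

7

Years divisible by 4 in [2071, 2098]: 2072, 2076, 2080, 2084, 2088, 2092, 2096.
No century exceptions apply. Count: 7.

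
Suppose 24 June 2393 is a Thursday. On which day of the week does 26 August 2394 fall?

Friday

June 2393: 30 − 24 = 6 days remain.
Then 13 full months totalling 396 days.
August 1–26, 2394: 26 days.
Total: 6 + 396 + 26 = 428 days.
428 mod 7 = 1, so 1 day after Thursday is Friday.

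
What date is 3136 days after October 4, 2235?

May 5, 2244

Count 3136 days after October 4, 2235:
Day-of-year of October 4, 2235: 277.
Day-of-year of May 5, 2244: 126.
2235 has 365 days, so 365 − 277 = 88 days remain in 2235.
Full years 2236–2243: 6 common + 2 leap = 6×365 + 2×366 = 2922 days.
Total: 88 + 2922 + 126 = 3136 days.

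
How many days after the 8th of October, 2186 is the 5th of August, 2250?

23311

From October 8, 2186 to October 8, 2249: 63 years, of which 15 contain a Feb 29 — 48×365 + 15×366 = 23010 days.
(2200 is not a leap year (divisible by 100 but not 400).)
October 2249: 31 − 8 = 23 days remain.
Then 9 full months totalling 273 days.
August 1–5, 2250: 5 days.
Residual: 301 days.
Total: 23311 days.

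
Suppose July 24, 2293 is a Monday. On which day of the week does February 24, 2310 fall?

Thursday

From July 24, 2293 to July 24, 2309: 16 years, of which 3 contain a Feb 29 — 13×365 + 3×366 = 5843 days.
(2300 is not a leap year (divisible by 100 but not 400).)
July 2309: 31 − 24 = 7 days remain.
Then August (31), September (30), October (31), November (30), December (31), January (31): 31 + 30 + 31 + 30 + 31 + 31 = 184 days.
February 1–24, 2310: 24 days (2310 is not a leap year).
Residual: 215 days.
Total: 6058 days.
6058 mod 7 = 3, so 3 days after Monday is Thursday.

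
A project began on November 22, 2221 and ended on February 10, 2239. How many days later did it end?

6289

Day-of-year of November 22, 2221: 326.
Day-of-year of February 10, 2239: 41.
2221 has 365 days, so 365 − 326 = 39 days remain in 2221.
Full years 2222–2238: 13 common + 4 leap = 13×365 + 4×366 = 6209 days.
Total: 39 + 6209 + 41 = 6289 days.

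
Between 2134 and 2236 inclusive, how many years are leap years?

25

Years divisible by 4: 2136, 2140, …, 2236 — 26 in all.
Of these, 2200 is divisible by 100 but not 400, so not leap.
Leap years: 26 − 1 = 25.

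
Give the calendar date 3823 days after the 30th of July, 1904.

the 17th of January, 1915

Count 3823 days after July 30, 1904:
From July 30, 1904 to July 30, 1914: 10 years, of which 2 contain a Feb 29 — 8×365 + 2×366 = 3652 days.
July 1914: 31 − 30 = 1 day remains.
Then August (31), September (30), October (31), November (30), December (31): 31 + 30 + 31 + 30 + 31 = 153 days.
January 1–17, 1915: 17 days.
Residual: 171 days.
Total: 3823 days.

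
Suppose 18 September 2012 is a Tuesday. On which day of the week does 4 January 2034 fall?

Wednesday

From September 18, 2012 to September 18, 2033: 21 years, of which 5 contain a Feb 29 — 16×365 + 5×366 = 7670 days.
September 2033: 30 − 18 = 12 days remain.
Then October (31), November (30), December (31): 31 + 30 + 31 = 92 days.
January 1–4, 2034: 4 days.
Residual: 108 days.
Total: 7778 days.
7778 mod 7 = 1, so 1 day after Tuesday is Wednesday.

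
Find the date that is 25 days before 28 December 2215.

3 December 2215

Count 25 days before December 28, 2215:
Within December 2215: 28 − 3 = 25 days.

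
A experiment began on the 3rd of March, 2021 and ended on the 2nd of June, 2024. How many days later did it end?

March 3, 2021 → March 3, 2022: 365 days.
March 3, 2022 → March 3, 2023: 365 days.
March 3, 2023 → March 3, 2024: 366 days (2024 is a leap year).
March 2024: 31 − 3 = 28 days remain.
Then April (30), May (31): 30 + 31 = 61 days.
June 1–2, 2024: 2 days.
Residual: 91 days.
Total: 1187 days.

1187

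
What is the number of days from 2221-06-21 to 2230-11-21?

Day-of-year of June 21, 2221: 172.
Day-of-year of November 21, 2230: 325.
2221 has 365 days, so 365 − 172 = 193 days remain in 2221.
Full years 2222–2229: 6 common + 2 leap = 6×365 + 2×366 = 2922 days.
Total: 193 + 2922 + 325 = 3440 days.

3440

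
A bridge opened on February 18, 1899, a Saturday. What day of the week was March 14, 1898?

Monday

Count forward from the earlier date (March 14, 1898) to the later (February 18, 1899):
Day-of-year of March 14, 1898: 73.
Day-of-year of February 18, 1899: 49.
1898 has 365 days, so 365 − 73 = 292 days remain in 1898.
Total: 292 + 49 = 341 days.
341 mod 7 = 5, so 5 days before Saturday is Monday.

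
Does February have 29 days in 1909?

1909 is not a leap year.

No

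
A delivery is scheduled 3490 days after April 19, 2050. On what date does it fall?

November 8, 2059

Count 3490 days after April 19, 2050:
From April 19, 2050 to April 19, 2059: 9 years, of which 2 contain a Feb 29 — 7×365 + 2×366 = 3287 days.
April 2059: 30 − 19 = 11 days remain.
Then May (31), June (30), July (31), August (31), September (30), October (31): 31 + 30 + 31 + 31 + 30 + 31 = 184 days.
November 1–8, 2059: 8 days.
Residual: 203 days.
Total: 3490 days.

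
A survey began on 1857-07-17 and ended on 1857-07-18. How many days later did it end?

Within July 1857: 18 − 17 = 1 day.

1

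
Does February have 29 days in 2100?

2100 is not a leap year (divisible by 100 but not 400).

No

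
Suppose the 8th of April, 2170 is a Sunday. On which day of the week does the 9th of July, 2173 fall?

Friday

Day-of-year of April 8, 2170: 98.
Day-of-year of July 9, 2173: 190.
2170 has 365 days, so 365 − 98 = 267 days remain in 2170.
Full years: 2171: 365; 2172: 366. Sum = 731.
Total: 267 + 731 + 190 = 1188 days.
1188 mod 7 = 5, so 5 days after Sunday is Friday.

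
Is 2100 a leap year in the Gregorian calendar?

No

2100 is not a leap year (divisible by 100 but not 400).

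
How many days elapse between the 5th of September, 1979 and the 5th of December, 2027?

From September 5, 1979 to September 5, 2027: 48 years, of which 12 contain a Feb 29 — 36×365 + 12×366 = 17532 days.
(2000 is a leap year (divisible by 400).)
September 2027: 30 − 5 = 25 days remain.
Then October (31), November (30): 31 + 30 = 61 days.
December 1–5, 2027: 5 days.
Residual: 91 days.
Total: 17623 days.

17623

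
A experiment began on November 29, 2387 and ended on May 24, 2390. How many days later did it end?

November 29, 2387 → November 29, 2388: 366 days (2388 is a leap year).
November 29, 2388 → November 29, 2389: 365 days.
November 2389: 30 − 29 = 1 day remains.
Then December (31), January (31), February 2390 (28), March (31), April (30): 31 + 31 + 28 + 31 + 30 = 151 days.
May 1–24, 2390: 24 days.
Residual: 176 days.
Total: 907 days.

907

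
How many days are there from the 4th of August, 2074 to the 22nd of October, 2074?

79

August 2074: 31 − 4 = 27 days remain.
Then September (30): 30 days.
October 1–22, 2074: 22 days.
Total: 27 + 30 + 22 = 79 days.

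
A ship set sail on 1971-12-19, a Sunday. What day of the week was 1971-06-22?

Tuesday

Count forward from the earlier date (June 22, 1971) to the later (December 19, 1971):
June 1971: 30 − 22 = 8 days remain.
Then July (31), August (31), September (30), October (31), November (30): 31 + 31 + 30 + 31 + 30 = 153 days.
December 1–19, 1971: 19 days.
Total: 8 + 153 + 19 = 180 days.
180 mod 7 = 5, so 5 days before Sunday is Tuesday.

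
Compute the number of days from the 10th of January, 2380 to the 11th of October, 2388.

3197

Day-of-year of January 10, 2380: 10.
Day-of-year of October 11, 2388: 285.
2380 has 366 days, so 366 − 10 = 356 days remain in 2380.
Full years 2381–2387: 6 common + 1 leap = 6×365 + 1×366 = 2556 days.
Total: 356 + 2556 + 285 = 3197 days.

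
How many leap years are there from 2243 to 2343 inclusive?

Years divisible by 4: 2244, 2248, …, 2340 — 25 in all.
Of these, 2300 is divisible by 100 but not 400, so not leap.
Leap years: 25 − 1 = 24.

24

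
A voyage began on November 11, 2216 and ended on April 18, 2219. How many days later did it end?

888

November 11, 2216 → November 11, 2217: 365 days.
November 11, 2217 → November 11, 2218: 365 days.
November 2218: 30 − 11 = 19 days remain.
Then December (31), January (31), February 2219 (28), March (31): 31 + 31 + 28 + 31 = 121 days.
April 1–18, 2219: 18 days.
Residual: 158 days.
Total: 888 days.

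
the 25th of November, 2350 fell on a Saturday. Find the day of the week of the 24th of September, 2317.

Count forward from the earlier date (September 24, 2317) to the later (November 25, 2350):
From September 24, 2317 to September 24, 2350: 33 years, of which 8 contain a Feb 29 — 25×365 + 8×366 = 12053 days.
September 2350: 30 − 24 = 6 days remain.
Then October (31): 31 days.
November 1–25, 2350: 25 days.
Residual: 62 days.
Total: 12115 days.
12115 mod 7 = 5, so 5 days before Saturday is Monday.

Monday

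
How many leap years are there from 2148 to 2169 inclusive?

6

Years divisible by 4 in [2148, 2169]: 2148, 2152, 2156, 2160, 2164, 2168.
No century exceptions apply. Count: 6.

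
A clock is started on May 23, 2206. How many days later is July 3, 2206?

May 2206: 31 − 23 = 8 days remain.
Then June (30): 30 days.
July 1–3, 2206: 3 days.
Total: 8 + 30 + 3 = 41 days.

41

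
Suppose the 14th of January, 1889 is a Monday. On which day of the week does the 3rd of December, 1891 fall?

January 1889: 31 − 14 = 17 days remain.
Then 34 full months totalling 1033 days.
December 1–3, 1891: 3 days.
Total: 17 + 1033 + 3 = 1053 days.
1053 mod 7 = 3, so 3 days after Monday is Thursday.

Thursday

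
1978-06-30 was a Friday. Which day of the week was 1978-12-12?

Tuesday

June 1978: 30 − 30 = 0 days remain.
Then July (31), August (31), September (30), October (31), November (30): 31 + 31 + 30 + 31 + 30 = 153 days.
December 1–12, 1978: 12 days.
Total: 0 + 153 + 12 = 165 days.
165 mod 7 = 4, so 4 days after Friday is Tuesday.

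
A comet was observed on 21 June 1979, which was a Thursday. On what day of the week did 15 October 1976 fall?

Count forward from the earlier date (October 15, 1976) to the later (June 21, 1979):
October 15, 1976 → October 15, 1977: 365 days.
October 15, 1977 → October 15, 1978: 365 days.
October 1978: 31 − 15 = 16 days remain.
Then November (30), December (31), January (31), February 1979 (28), March (31), April (30), May (31): 30 + 31 + 31 + 28 + 31 + 30 + 31 = 212 days.
June 1–21, 1979: 21 days.
Residual: 249 days.
Total: 979 days.
979 mod 7 = 6, so 6 days before Thursday is Friday.

Friday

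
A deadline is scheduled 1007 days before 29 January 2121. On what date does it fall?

28 April 2118

Count 1007 days before January 29, 2121:
Day-of-year of April 28, 2118: 118.
Day-of-year of January 29, 2121: 29.
2118 has 365 days, so 365 − 118 = 247 days remain in 2118.
Full years: 2119: 365; 2120: 366. Sum = 731.
Total: 247 + 731 + 29 = 1007 days.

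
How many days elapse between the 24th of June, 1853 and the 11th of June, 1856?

June 24, 1853 → June 24, 1854: 365 days.
June 24, 1854 → June 24, 1855: 365 days.
June 1855: 30 − 24 = 6 days remain.
Then 11 full months totalling 336 days.
June 1–11, 1856: 11 days.
Residual: 353 days.
Total: 1083 days.

1083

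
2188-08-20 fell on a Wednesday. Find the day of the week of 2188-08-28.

Thursday

Within August 2188: 28 − 20 = 8 days.
8 mod 7 = 1, so 1 day after Wednesday is Thursday.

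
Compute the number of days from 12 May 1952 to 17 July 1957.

May 12, 1952 → May 12, 1953: 365 days.
May 12, 1953 → May 12, 1954: 365 days.
May 12, 1954 → May 12, 1955: 365 days.
May 12, 1955 → May 12, 1956: 366 days (1956 is a leap year).
May 12, 1956 → May 12, 1957: 365 days.
May 1957: 31 − 12 = 19 days remain.
Then June (30): 30 days.
July 1–17, 1957: 17 days.
Residual: 66 days.
Total: 1892 days.

1892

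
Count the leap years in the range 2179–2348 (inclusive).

Years divisible by 4: 2180, 2184, …, 2348 — 43 in all.
Of these, 2200, 2300 are divisible by 100 but not 400, so not leap.
Leap years: 43 − 2 = 41.

41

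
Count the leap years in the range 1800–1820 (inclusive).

5

Years divisible by 4 in [1800, 1820]: 1800, 1804, 1808, 1812, 1816, 1820.
Of these, 1800 is divisible by 100 but not 400, so not leap.
Leap years: 6 − 1 = 5.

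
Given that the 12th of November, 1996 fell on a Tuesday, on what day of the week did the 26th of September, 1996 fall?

Thursday

Count forward from the earlier date (September 26, 1996) to the later (November 12, 1996):
September 1996: 30 − 26 = 4 days remain.
Then October (31): 31 days.
November 1–12, 1996: 12 days.
Total: 4 + 31 + 12 = 47 days.
47 mod 7 = 5, so 5 days before Tuesday is Thursday.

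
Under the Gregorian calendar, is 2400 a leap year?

Yes

2400 is a leap year (divisible by 400).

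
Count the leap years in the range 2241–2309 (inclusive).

Years divisible by 4: 2244, 2248, …, 2308 — 17 in all.
Of these, 2300 is divisible by 100 but not 400, so not leap.
Leap years: 17 − 1 = 16.

16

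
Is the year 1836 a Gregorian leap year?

Yes

1836 is a leap year.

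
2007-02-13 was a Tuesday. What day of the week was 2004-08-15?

Sunday

Count forward from the earlier date (August 15, 2004) to the later (February 13, 2007):
Day-of-year of August 15, 2004: 228.
Day-of-year of February 13, 2007: 44.
2004 has 366 days, so 366 − 228 = 138 days remain in 2004.
Full years: 2005: 365; 2006: 365. Sum = 730.
Total: 138 + 730 + 44 = 912 days.
912 mod 7 = 2, so 2 days before Tuesday is Sunday.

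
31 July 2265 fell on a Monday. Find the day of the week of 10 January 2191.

Count forward from the earlier date (January 10, 2191) to the later (July 31, 2265):
Day-of-year of January 10, 2191: 10.
Day-of-year of July 31, 2265: 212.
2191 has 365 days, so 365 − 10 = 355 days remain in 2191.
Full years 2192–2264: 55 common + 18 leap = 55×365 + 18×366 = 26663 days.
Total: 355 + 26663 + 212 = 27230 days.
27230 is a multiple of 7, so 10 January 2191 falls on the same weekday: Monday.

Monday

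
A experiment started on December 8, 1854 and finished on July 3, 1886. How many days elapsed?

11530

From December 8, 1854 to December 8, 1885: 31 years, of which 8 contain a Feb 29 — 23×365 + 8×366 = 11323 days.
December 1885: 31 − 8 = 23 days remain.
Then January (31), February 1886 (28), March (31), April (30), May (31), June (30): 31 + 28 + 31 + 30 + 31 + 30 = 181 days.
July 1–3, 1886: 3 days.
Residual: 207 days.
Total: 11530 days.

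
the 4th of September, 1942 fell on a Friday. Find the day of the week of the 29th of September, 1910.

Thursday

Count forward from the earlier date (September 29, 1910) to the later (September 4, 1942):
Day-of-year of September 29, 1910: 272.
Day-of-year of September 4, 1942: 247.
1910 has 365 days, so 365 − 272 = 93 days remain in 1910.
Full years 1911–1941: 23 common + 8 leap = 23×365 + 8×366 = 11323 days.
Total: 93 + 11323 + 247 = 11663 days.
11663 mod 7 = 1, so 1 day before Friday is Thursday.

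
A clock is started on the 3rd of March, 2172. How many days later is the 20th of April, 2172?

March 2172: 31 − 3 = 28 days remain.
April 1–20, 2172: 20 days.
Total: 28 + 20 = 48 days.

48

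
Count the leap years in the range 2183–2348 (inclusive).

40

Years divisible by 4: 2184, 2188, …, 2348 — 42 in all.
Of these, 2200, 2300 are divisible by 100 but not 400, so not leap.
Leap years: 42 − 2 = 40.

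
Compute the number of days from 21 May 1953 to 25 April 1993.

From May 21, 1953 to May 21, 1992: 39 years, of which 10 contain a Feb 29 — 29×365 + 10×366 = 14245 days.
May 1992: 31 − 21 = 10 days remain.
Then 10 full months totalling 304 days.
April 1–25, 1993: 25 days.
Residual: 339 days.
Total: 14584 days.

14584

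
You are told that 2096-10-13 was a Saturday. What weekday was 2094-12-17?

Count forward from the earlier date (December 17, 2094) to the later (October 13, 2096):
December 2094: 31 − 17 = 14 days remain.
Then 21 full months totalling 639 days.
October 1–13, 2096: 13 days.
Total: 14 + 639 + 13 = 666 days.
666 mod 7 = 1, so 1 day before Saturday is Friday.

Friday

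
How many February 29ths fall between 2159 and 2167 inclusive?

2

Years divisible by 4 in [2159, 2167]: 2160, 2164.
No century exceptions apply. Count: 2.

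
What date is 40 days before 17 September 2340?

8 August 2340

Count 40 days before September 17, 2340:
August 2340: 31 − 8 = 23 days remain.
September 1–17, 2340: 17 days.
Total: 23 + 17 = 40 days.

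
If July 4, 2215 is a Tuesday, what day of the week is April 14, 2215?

Count forward from the earlier date (April 14, 2215) to the later (July 4, 2215):
April 2215: 30 − 14 = 16 days remain.
Then May (31), June (30): 31 + 30 = 61 days.
July 1–4, 2215: 4 days.
Total: 16 + 61 + 4 = 81 days.
81 mod 7 = 4, so 4 days before Tuesday is Friday.

Friday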